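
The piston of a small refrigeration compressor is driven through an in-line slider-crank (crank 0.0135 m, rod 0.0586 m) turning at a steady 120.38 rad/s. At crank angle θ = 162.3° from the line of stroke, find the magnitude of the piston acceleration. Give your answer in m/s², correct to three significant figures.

149

ω = 120.4 rad/s
x(θ) = r cosθ + √(L² − r² sin²θ); with ω constant, a = ω²·d²x/dθ².
d²x/dθ² = −r cosθ − r²(cos2θ)/√u − r⁴ sin²2θ/(4u^{3/2}),  u = L² − r² sin²θ = 0.00341711 m².
Substituting r = 0.0135 m, L = 0.0586 m, θ = 162.3°: d²x/dθ² = +0.010306 m.
a = ω²·d²x/dθ² = (120.4)²·(+0.010306) = +149.34 m/s²;  |a| = 149.34 m/s².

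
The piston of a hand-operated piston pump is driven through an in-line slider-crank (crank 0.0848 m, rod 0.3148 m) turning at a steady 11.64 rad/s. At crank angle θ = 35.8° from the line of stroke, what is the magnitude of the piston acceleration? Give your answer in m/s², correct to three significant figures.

10.4

ω = 11.64 rad/s
x(θ) = r cosθ + √(L² − r² sin²θ); with ω constant, a = ω²·d²x/dθ².
d²x/dθ² = −r cosθ − r²(cos2θ)/√u − r⁴ sin²2θ/(4u^{3/2}),  u = L² − r² sin²θ = 0.0966384 m².
Substituting r = 0.0848 m, L = 0.3148 m, θ = 35.8°: d²x/dθ² = -0.076467 m.
a = ω²·d²x/dθ² = (11.64)²·(-0.076467) = -10.361 m/s²;  |a| = 10.361 m/s².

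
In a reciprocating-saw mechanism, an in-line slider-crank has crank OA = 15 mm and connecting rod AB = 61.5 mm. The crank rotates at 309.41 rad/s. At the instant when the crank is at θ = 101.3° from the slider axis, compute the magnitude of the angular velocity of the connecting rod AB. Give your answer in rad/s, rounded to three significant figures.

15.2

ω = 309.4 rad/s
The rod makes angle φ with the slider axis where L sinφ = r sinθ; differentiating, L cosφ·φ̇ = r ω cosθ.
L cosφ = √(L² − r² sin²θ) = 0.059715 m.
|ω_rod| = r ω |cosθ| / √(L² − r² sin²θ) = 0.015·309.4·0.19595/0.059715 = 15.229 rad/s.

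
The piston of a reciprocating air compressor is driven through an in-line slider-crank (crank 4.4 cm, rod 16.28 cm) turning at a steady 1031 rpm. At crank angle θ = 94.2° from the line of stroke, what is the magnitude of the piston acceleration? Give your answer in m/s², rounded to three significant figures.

180

ω = 2π·1031/60 = 108 rad/s
x(θ) = r cosθ + √(L² − r² sin²θ); with ω constant, a = ω²·d²x/dθ².
d²x/dθ² = −r cosθ − r²(cos2θ)/√u − r⁴ sin²2θ/(4u^{3/2}),  u = L² − r² sin²θ = 0.0245782 m².
Substituting r = 0.044 m, L = 0.1628 m, θ = 94.2°: d²x/dθ² = +0.015434 m.
a = ω²·d²x/dθ² = (108)²·(+0.015434) = +179.91 m/s²;  |a| = 179.91 m/s².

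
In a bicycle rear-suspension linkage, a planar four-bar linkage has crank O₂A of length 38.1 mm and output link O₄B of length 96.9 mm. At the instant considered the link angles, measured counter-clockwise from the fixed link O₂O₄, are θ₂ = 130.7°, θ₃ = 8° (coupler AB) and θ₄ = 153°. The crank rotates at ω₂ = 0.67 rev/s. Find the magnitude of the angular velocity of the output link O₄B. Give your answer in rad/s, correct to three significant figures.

2.43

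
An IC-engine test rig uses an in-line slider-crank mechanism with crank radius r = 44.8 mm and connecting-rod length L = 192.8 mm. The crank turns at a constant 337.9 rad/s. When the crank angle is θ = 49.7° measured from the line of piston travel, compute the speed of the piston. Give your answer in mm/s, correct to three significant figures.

ω = 337.9 rad/s
For an in-line slider-crank, x = r cosθ + √(L² − r² sin²θ), so v = −rω sinθ·[1 + r cosθ/√(L² − r² sin²θ)].
With r = 0.0448 m, L = 0.1928 m, θ = 49.7°: √(L² − r² sin²θ) = 0.18975 m.
v = −0.0448·337.9·0.76267·[1 + 0.0448·0.64679/0.18975] = -13.308 m/s.
|v| = 13.308 m/s = 13308 mm/s.

13300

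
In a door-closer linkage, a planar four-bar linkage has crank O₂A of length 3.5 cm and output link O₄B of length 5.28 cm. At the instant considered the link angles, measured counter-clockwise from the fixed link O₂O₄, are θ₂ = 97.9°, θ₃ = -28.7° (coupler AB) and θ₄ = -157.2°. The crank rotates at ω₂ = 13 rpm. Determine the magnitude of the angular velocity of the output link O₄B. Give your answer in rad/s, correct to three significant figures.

0.926

ω₂ = 1.361 rad/s (from 13 rpm).
Differentiating the loop-closure r₂e^{iθ₂}+r₃e^{iθ₃}=r₁+r₄e^{iθ₄} gives r₂ω₂e^{iθ₂}+r₃ω₃e^{iθ₃}=r₄ω₄e^{iθ₄}.
Eliminating the other unknown: ω₄ = r₂ω₂ sin(θ₂−θ₃) / [r₄ sin(θ₄−θ₃)].
Numerator sine = +0.80282; denominator sine = -0.78261.
Result = 0.035·1.361·(+0.80282) / (0.0528·(-0.78261)) = -0.92572 rad/s; magnitude 0.92572 rad/s.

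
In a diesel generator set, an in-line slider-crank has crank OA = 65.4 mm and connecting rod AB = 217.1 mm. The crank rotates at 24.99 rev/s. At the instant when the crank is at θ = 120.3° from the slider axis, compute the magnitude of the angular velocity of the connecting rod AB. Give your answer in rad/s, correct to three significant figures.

24.7

ω = 157 rad/s (converted from 24.99 rev/s).
The rod makes angle φ with the slider axis where L sinφ = r sinθ; differentiating, L cosφ·φ̇ = r ω cosθ.
L cosφ = √(L² − r² sin²θ) = 0.20963 m.
|ω_rod| = r ω |cosθ| / √(L² − r² sin²θ) = 0.0654·157·0.50453/0.20963 = 24.715 rad/s.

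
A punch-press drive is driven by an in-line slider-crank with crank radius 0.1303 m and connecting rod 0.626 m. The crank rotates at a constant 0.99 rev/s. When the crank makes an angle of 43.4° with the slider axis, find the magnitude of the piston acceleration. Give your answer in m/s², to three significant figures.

3.73

ω = 2π·0.99 = 6.22 rad/s
x(θ) = r cosθ + √(L² − r² sin²θ); with ω constant, a = ω²·d²x/dθ².
d²x/dθ² = −r cosθ − r²(cos2θ)/√u − r⁴ sin²2θ/(4u^{3/2}),  u = L² − r² sin²θ = 0.383861 m².
Substituting r = 0.1303 m, L = 0.626 m, θ = 43.4°: d²x/dθ² = -0.096504 m.
a = ω²·d²x/dθ² = (6.22)²·(-0.096504) = -3.734 m/s²;  |a| = 3.734 m/s².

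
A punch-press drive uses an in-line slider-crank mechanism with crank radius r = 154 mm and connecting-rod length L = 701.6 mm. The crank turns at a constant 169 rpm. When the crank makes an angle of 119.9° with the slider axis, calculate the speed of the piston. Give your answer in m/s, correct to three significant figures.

ω = 2π·169/60 = 17.7 rad/s
For an in-line slider-crank, x = r cosθ + √(L² − r² sin²θ), so v = −rω sinθ·[1 + r cosθ/√(L² − r² sin²θ)].
With r = 0.154 m, L = 0.7016 m, θ = 119.9°: √(L² − r² sin²θ) = 0.68878 m.
v = −0.154·17.7·0.86690·[1 + 0.154·-0.49849/0.68878] = -2.0993 m/s.
|v| = 2.0993 m/s.

2.10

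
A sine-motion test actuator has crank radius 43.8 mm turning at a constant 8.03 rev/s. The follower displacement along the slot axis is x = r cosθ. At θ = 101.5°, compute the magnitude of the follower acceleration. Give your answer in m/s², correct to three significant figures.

22.2

ω = 50.45 rad/s (from 8.03 rev/s).
x = r cosθ ⇒ ẍ = −rω² cosθ (ω constant).
|a| = rω²|cosθ| = 0.0438·(50.45)²·|cos 101.5°| = 22.229 m/s².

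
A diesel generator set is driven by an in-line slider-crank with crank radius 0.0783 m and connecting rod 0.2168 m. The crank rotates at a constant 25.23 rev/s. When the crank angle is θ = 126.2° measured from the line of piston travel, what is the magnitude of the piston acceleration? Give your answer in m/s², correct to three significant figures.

ω = 2π·25.2 = 158.5 rad/s
x(θ) = r cosθ + √(L² − r² sin²θ); with ω constant, a = ω²·d²x/dθ².
d²x/dθ² = −r cosθ − r²(cos2θ)/√u − r⁴ sin²2θ/(4u^{3/2}),  u = L² − r² sin²θ = 0.0430099 m².
Substituting r = 0.0783 m, L = 0.2168 m, θ = 126.2°: d²x/dθ² = +0.054226 m.
a = ω²·d²x/dθ² = (158.5)²·(+0.054226) = +1362.7 m/s²;  |a| = 1362.7 m/s².

1360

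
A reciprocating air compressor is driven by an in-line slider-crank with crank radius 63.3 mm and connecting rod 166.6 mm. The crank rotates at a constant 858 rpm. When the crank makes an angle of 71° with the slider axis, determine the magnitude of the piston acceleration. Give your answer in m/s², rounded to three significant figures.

ω = 2π·858/60 = 89.85 rad/s
x(θ) = r cosθ + √(L² − r² sin²θ); with ω constant, a = ω²·d²x/dθ².
d²x/dθ² = −r cosθ − r²(cos2θ)/√u − r⁴ sin²2θ/(4u^{3/2}),  u = L² − r² sin²θ = 0.0241734 m².
Substituting r = 0.0633 m, L = 0.1666 m, θ = 71°: d²x/dθ² = -0.00070508 m.
a = ω²·d²x/dθ² = (89.85)²·(-0.00070508) = -5.6921 m/s²;  |a| = 5.6921 m/s².

5.69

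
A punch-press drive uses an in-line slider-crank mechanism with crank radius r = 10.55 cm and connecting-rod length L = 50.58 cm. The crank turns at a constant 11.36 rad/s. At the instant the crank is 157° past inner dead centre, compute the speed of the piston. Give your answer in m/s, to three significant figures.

ω = 11.36 rad/s
For an in-line slider-crank, x = r cosθ + √(L² − r² sin²θ), so v = −rω sinθ·[1 + r cosθ/√(L² − r² sin²θ)].
With r = 0.1055 m, L = 0.5058 m, θ = 157°: √(L² − r² sin²θ) = 0.50412 m.
v = −0.1055·11.36·0.39073·[1 + 0.1055·-0.92050/0.50412] = -0.37807 m/s.
|v| = 0.37807 m/s.

0.378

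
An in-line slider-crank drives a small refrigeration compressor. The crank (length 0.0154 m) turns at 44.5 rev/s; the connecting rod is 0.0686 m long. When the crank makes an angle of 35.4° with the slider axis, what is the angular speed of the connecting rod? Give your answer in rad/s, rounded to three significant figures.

ω = 279.6 rad/s (converted from 44.5 rev/s).
The rod makes angle φ with the slider axis where L sinφ = r sinθ; differentiating, L cosφ·φ̇ = r ω cosθ.
L cosφ = √(L² − r² sin²θ) = 0.068017 m.
|ω_rod| = r ω |cosθ| / √(L² − r² sin²θ) = 0.0154·279.6·0.81513/0.068017 = 51.602 rad/s.

51.6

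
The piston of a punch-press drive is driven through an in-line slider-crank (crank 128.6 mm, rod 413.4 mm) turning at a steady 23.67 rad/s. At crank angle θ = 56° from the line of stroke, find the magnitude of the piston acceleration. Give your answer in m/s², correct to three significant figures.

32.1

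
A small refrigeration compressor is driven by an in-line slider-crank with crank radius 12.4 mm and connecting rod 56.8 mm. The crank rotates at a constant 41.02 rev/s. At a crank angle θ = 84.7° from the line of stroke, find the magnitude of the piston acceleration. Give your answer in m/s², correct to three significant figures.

105

ω = 2π·41 = 257.7 rad/s
x(θ) = r cosθ + √(L² − r² sin²θ); with ω constant, a = ω²·d²x/dθ².
d²x/dθ² = −r cosθ − r²(cos2θ)/√u − r⁴ sin²2θ/(4u^{3/2}),  u = L² − r² sin²θ = 0.00307379 m².
Substituting r = 0.0124 m, L = 0.0568 m, θ = 84.7°: d²x/dθ² = +0.0015795 m.
a = ω²·d²x/dθ² = (257.7)²·(+0.0015795) = +104.92 m/s²;  |a| = 104.92 m/s².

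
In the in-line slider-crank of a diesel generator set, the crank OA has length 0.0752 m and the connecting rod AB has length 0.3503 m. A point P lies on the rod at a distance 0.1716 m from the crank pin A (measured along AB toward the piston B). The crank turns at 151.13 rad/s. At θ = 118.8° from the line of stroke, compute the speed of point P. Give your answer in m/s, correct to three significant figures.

9.85

ω = 151.1 rad/s.  Crank-pin speed |V_A| = rω = 11.365 m/s, perpendicular to OA.
Rod angle: sinφ = −(r/L) sinθ ⇒ φ = -10.843°; ω_rod = −rω cosθ/√(L²−r²sin²θ) = +15.914 rad/s.
V_P = V_A + ω_rod × AP, with AP = 0.1716 m along the rod.
Components: V_Px = −rω sinθ − a·ω_rod·sinφ = -9.4455 m/s;  V_Py = rω cosθ + a·ω_rod·cosφ = -2.793 m/s.
|V_P| = √(V_Px² + V_Py²) = 9.8498 m/s.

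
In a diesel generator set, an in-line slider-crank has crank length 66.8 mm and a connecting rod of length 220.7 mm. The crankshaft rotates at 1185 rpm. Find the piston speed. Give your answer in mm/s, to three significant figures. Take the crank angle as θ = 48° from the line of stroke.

ω = 2π·1185/60 = 124.1 rad/s
For an in-line slider-crank, x = r cosθ + √(L² − r² sin²θ), so v = −rω sinθ·[1 + r cosθ/√(L² − r² sin²θ)].
With r = 0.0668 m, L = 0.2207 m, θ = 48°: √(L² − r² sin²θ) = 0.21504 m.
v = −0.0668·124.1·0.74314·[1 + 0.0668·0.66913/0.21504] = -7.4407 m/s.
|v| = 7.4407 m/s = 7440.7 mm/s.

7440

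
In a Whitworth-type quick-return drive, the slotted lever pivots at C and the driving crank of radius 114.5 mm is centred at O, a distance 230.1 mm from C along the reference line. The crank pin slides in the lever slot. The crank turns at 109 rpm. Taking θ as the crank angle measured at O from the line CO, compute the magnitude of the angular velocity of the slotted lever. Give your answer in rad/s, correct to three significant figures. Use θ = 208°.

ω = 11.41 rad/s (from 109 rpm).
Crank pin A relative to C: A = (d + r cosθ, r sinθ); lever angle φ = atan2(r sinθ, d + r cosθ).
Differentiating tanφ: φ̇ = rω(d cosθ + r)/(d² + r² + 2dr cosθ).
d² + r² + 2dr cosθ = |CA|² = 0.0195312 m²;  d cosθ + r = -0.088666 m.
|ω_lever| = |0.1145·11.41·-0.088666| / 0.0195312 = 5.9332 rad/s.

5.93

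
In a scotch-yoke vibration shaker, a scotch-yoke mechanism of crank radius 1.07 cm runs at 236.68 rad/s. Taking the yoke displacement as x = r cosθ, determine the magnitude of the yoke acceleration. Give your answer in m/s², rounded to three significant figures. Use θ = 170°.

590

ω = 236.7 rad/s
x = r cosθ ⇒ ẍ = −rω² cosθ (ω constant).
|a| = rω²|cosθ| = 0.0107·(236.7)²·|cos 170°| = 590.28 m/s².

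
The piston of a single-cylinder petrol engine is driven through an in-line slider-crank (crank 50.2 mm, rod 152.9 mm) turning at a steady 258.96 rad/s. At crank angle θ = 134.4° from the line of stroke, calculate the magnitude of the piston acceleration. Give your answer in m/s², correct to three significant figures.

2350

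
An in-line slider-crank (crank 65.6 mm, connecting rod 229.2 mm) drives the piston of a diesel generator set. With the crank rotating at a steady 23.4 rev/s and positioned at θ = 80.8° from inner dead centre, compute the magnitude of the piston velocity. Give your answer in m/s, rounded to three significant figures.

9.98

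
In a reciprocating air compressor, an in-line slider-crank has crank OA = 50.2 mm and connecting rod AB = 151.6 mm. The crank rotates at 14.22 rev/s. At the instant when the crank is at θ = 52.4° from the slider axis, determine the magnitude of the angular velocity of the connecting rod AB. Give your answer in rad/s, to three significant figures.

18.7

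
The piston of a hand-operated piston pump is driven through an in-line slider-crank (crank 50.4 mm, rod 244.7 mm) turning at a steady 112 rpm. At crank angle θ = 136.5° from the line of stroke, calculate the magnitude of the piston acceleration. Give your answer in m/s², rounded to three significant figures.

4.94

ω = 2π·112/60 = 11.73 rad/s
x(θ) = r cosθ + √(L² − r² sin²θ); with ω constant, a = ω²·d²x/dθ².
d²x/dθ² = −r cosθ − r²(cos2θ)/√u − r⁴ sin²2θ/(4u^{3/2}),  u = L² − r² sin²θ = 0.0586745 m².
Substituting r = 0.0504 m, L = 0.2447 m, θ = 136.5°: d²x/dθ² = +0.035897 m.
a = ω²·d²x/dθ² = (11.73)²·(+0.035897) = +4.938 m/s²;  |a| = 4.938 m/s².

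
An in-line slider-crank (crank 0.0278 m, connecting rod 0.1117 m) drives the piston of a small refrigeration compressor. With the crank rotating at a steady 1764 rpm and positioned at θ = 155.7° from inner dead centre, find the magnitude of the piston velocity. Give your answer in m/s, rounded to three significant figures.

ω = 2π·1764/60 = 184.7 rad/s
For an in-line slider-crank, x = r cosθ + √(L² − r² sin²θ), so v = −rω sinθ·[1 + r cosθ/√(L² − r² sin²θ)].
With r = 0.0278 m, L = 0.1117 m, θ = 155.7°: √(L² − r² sin²θ) = 0.11111 m.
v = −0.0278·184.7·0.41151·[1 + 0.0278·-0.91140/0.11111] = -1.6314 m/s.
|v| = 1.6314 m/s.

1.63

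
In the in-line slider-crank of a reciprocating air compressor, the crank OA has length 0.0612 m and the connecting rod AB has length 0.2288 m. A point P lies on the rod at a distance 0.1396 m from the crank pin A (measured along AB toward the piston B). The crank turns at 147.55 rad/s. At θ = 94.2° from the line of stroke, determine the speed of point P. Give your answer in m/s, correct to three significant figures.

8.90

ω = 147.6 rad/s.  Crank-pin speed |V_A| = rω = 9.0301 m/s, perpendicular to OA.
Rod angle: sinφ = −(r/L) sinθ ⇒ φ = -15.472°; ω_rod = −rω cosθ/√(L²−r²sin²θ) = +2.9992 rad/s.
V_P = V_A + ω_rod × AP, with AP = 0.1396 m along the rod.
Components: V_Px = −rω sinθ − a·ω_rod·sinφ = -8.8941 m/s;  V_Py = rω cosθ + a·ω_rod·cosφ = -0.25783 m/s.
|V_P| = √(V_Px² + V_Py²) = 8.8979 m/s.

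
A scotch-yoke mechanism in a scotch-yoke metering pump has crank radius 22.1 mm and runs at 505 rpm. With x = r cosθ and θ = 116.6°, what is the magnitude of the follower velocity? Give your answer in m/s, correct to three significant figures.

ω = 52.88 rad/s (from 505 rpm).
x = r cosθ ⇒ ẋ = −rω sinθ.
|v| = rω|sinθ| = 0.0221·52.88·|sin 116.6°| = 1.045 m/s.

1.05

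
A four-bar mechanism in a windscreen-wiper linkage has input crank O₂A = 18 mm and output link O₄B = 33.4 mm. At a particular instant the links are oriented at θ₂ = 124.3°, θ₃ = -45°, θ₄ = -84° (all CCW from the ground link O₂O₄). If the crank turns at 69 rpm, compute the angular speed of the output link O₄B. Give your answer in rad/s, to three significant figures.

ω₂ = 7.226 rad/s (from 69 rpm).
Differentiating the loop-closure r₂e^{iθ₂}+r₃e^{iθ₃}=r₁+r₄e^{iθ₄} gives r₂ω₂e^{iθ₂}+r₃ω₃e^{iθ₃}=r₄ω₄e^{iθ₄}.
Eliminating the other unknown: ω₄ = r₂ω₂ sin(θ₂−θ₃) / [r₄ sin(θ₄−θ₃)].
Numerator sine = +0.18567; denominator sine = -0.62932.
Result = 0.018·7.226·(+0.18567) / (0.0334·(-0.62932)) = -1.1489 rad/s; magnitude 1.1489 rad/s.

1.15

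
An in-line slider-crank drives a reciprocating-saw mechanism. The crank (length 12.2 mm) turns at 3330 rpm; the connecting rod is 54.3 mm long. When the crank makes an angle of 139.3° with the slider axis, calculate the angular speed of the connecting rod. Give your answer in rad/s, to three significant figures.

60.0

ω = 348.7 rad/s (converted from 3330 rpm).
The rod makes angle φ with the slider axis where L sinφ = r sinθ; differentiating, L cosφ·φ̇ = r ω cosθ.
L cosφ = √(L² − r² sin²θ) = 0.053714 m.
|ω_rod| = r ω |cosθ| / √(L² − r² sin²θ) = 0.0122·348.7·0.75813/0.053714 = 60.047 rad/s.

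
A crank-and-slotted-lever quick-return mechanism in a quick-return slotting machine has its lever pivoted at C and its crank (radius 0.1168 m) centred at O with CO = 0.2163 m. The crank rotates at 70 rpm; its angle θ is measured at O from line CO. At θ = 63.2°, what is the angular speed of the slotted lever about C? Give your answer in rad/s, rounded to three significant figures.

2.21

ω = 7.33 rad/s (from 70 rpm).
Crank pin A relative to C: A = (d + r cosθ, r sinθ); lever angle φ = atan2(r sinθ, d + r cosθ).
Differentiating tanφ: φ̇ = rω(d cosθ + r)/(d² + r² + 2dr cosθ).
d² + r² + 2dr cosθ = |CA|² = 0.0832097 m²;  d cosθ + r = +0.21432 m.
|ω_lever| = |0.1168·7.33·+0.21432| / 0.0832097 = 2.2053 rad/s.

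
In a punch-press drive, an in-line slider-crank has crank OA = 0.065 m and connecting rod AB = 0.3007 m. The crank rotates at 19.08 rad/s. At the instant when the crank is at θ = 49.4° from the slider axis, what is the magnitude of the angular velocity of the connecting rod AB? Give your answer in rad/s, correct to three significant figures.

2.72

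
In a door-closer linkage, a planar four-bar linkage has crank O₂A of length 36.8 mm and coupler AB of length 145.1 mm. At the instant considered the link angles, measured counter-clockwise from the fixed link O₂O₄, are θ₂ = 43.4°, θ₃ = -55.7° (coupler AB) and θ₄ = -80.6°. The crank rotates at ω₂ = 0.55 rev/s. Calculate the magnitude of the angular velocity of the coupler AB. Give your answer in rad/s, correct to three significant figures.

1.73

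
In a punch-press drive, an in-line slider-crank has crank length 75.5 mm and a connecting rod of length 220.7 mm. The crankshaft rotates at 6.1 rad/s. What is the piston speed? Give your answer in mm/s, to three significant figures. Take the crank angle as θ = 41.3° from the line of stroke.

384

ω = 6.1 rad/s
For an in-line slider-crank, x = r cosθ + √(L² − r² sin²θ), so v = −rω sinθ·[1 + r cosθ/√(L² − r² sin²θ)].
With r = 0.0755 m, L = 0.2207 m, θ = 41.3°: √(L² − r² sin²θ) = 0.215 m.
v = −0.0755·6.1·0.66000·[1 + 0.0755·0.75126/0.215] = -0.38415 m/s.
|v| = 0.38415 m/s = 384.15 mm/s.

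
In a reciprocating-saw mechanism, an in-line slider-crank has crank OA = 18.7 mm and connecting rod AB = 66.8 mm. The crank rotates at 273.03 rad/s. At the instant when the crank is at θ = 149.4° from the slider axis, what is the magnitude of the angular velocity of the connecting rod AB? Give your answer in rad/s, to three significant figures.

66.5

ω = 273 rad/s
The rod makes angle φ with the slider axis where L sinφ = r sinθ; differentiating, L cosφ·φ̇ = r ω cosθ.
L cosφ = √(L² − r² sin²θ) = 0.066118 m.
|ω_rod| = r ω |cosθ| / √(L² − r² sin²θ) = 0.0187·273·0.86074/0.066118 = 66.467 rad/s.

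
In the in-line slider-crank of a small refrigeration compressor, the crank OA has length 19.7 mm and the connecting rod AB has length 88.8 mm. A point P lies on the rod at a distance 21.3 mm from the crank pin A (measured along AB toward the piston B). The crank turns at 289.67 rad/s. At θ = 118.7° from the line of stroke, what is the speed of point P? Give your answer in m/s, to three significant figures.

ω = 289.7 rad/s.  Crank-pin speed |V_A| = rω = 5.7065 m/s, perpendicular to OA.
Rod angle: sinφ = −(r/L) sinθ ⇒ φ = -11.221°; ω_rod = −rω cosθ/√(L²−r²sin²θ) = +31.462 rad/s.
V_P = V_A + ω_rod × AP, with AP = 0.0213 m along the rod.
Components: V_Px = −rω sinθ − a·ω_rod·sinφ = -4.875 m/s;  V_Py = rω cosθ + a·ω_rod·cosφ = -2.0831 m/s.
|V_P| = √(V_Px² + V_Py²) = 5.3014 m/s.

5.30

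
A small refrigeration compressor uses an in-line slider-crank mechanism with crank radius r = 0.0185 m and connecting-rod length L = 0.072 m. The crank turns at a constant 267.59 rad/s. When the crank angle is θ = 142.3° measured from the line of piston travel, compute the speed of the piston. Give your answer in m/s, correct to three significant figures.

2.40

ω = 267.6 rad/s
For an in-line slider-crank, x = r cosθ + √(L² − r² sin²θ), so v = −rω sinθ·[1 + r cosθ/√(L² − r² sin²θ)].
With r = 0.0185 m, L = 0.072 m, θ = 142.3°: √(L² − r² sin²θ) = 0.071106 m.
v = −0.0185·267.6·0.61153·[1 + 0.0185·-0.79122/0.071106] = -2.4041 m/s.
|v| = 2.4041 m/s.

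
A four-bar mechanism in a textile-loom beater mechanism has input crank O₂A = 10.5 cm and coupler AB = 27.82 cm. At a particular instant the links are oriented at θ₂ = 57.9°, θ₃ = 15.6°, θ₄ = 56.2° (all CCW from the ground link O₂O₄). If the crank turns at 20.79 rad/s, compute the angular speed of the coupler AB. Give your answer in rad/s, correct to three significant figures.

ω₂ = 20.79 rad/s
Differentiating the loop-closure r₂e^{iθ₂}+r₃e^{iθ₃}=r₁+r₄e^{iθ₄} gives r₂ω₂e^{iθ₂}+r₃ω₃e^{iθ₃}=r₄ω₄e^{iθ₄}.
Eliminating the other unknown: ω₃ = r₂ω₂ sin(θ₄−θ₂) / [r₃ sin(θ₃−θ₄)].
Numerator sine = -0.02967; denominator sine = -0.65077.
Result = 0.105·20.79·(-0.02967) / (0.2782·(-0.65077)) = +0.3577 rad/s; magnitude 0.3577 rad/s.

0.358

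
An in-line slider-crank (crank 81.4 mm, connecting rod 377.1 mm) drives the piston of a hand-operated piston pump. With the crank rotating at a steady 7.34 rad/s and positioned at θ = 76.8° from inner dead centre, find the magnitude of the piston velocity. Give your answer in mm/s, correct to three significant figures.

611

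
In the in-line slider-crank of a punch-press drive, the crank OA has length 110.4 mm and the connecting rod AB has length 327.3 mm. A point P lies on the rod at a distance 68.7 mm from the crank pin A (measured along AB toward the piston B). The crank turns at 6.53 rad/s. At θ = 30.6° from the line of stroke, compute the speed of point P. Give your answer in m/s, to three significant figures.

ω = 6.53 rad/s.  Crank-pin speed |V_A| = rω = 0.72091 m/s, perpendicular to OA.
Rod angle: sinφ = −(r/L) sinθ ⇒ φ = -9.887°; ω_rod = −rω cosθ/√(L²−r²sin²θ) = -1.9245 rad/s.
V_P = V_A + ω_rod × AP, with AP = 0.0687 m along the rod.
Components: V_Px = −rω sinθ − a·ω_rod·sinφ = -0.38967 m/s;  V_Py = rω cosθ + a·ω_rod·cosφ = +0.49027 m/s.
|V_P| = √(V_Px² + V_Py²) = 0.62627 m/s.

0.626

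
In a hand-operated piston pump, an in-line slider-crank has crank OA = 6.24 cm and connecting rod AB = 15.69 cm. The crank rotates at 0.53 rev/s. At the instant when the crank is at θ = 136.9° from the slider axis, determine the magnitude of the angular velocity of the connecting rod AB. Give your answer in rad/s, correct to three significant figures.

ω = 3.33 rad/s (converted from 0.53 rev/s).
The rod makes angle φ with the slider axis where L sinφ = r sinθ; differentiating, L cosφ·φ̇ = r ω cosθ.
L cosφ = √(L² − r² sin²θ) = 0.151 m.
|ω_rod| = r ω |cosθ| / √(L² − r² sin²θ) = 0.0624·3.33·0.73016/0.151 = 1.0048 rad/s.

1.00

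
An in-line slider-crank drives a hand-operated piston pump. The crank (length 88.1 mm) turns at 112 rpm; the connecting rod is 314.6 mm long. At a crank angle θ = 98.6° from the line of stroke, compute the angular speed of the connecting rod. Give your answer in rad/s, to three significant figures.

ω = 11.73 rad/s (converted from 112 rpm).
The rod makes angle φ with the slider axis where L sinφ = r sinθ; differentiating, L cosφ·φ̇ = r ω cosθ.
L cosφ = √(L² − r² sin²θ) = 0.3023 m.
|ω_rod| = r ω |cosθ| / √(L² − r² sin²θ) = 0.0881·11.73·0.14954/0.3023 = 0.51113 rad/s.

0.511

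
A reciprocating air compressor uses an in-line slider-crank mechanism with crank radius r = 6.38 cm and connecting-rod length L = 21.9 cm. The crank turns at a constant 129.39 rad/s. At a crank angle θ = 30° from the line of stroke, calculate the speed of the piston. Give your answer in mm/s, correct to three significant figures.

5180

ω = 129.4 rad/s
For an in-line slider-crank, x = r cosθ + √(L² − r² sin²θ), so v = −rω sinθ·[1 + r cosθ/√(L² − r² sin²θ)].
With r = 0.0638 m, L = 0.219 m, θ = 30°: √(L² − r² sin²θ) = 0.21666 m.
v = −0.0638·129.4·0.50000·[1 + 0.0638·0.86603/0.21666] = -5.1801 m/s.
|v| = 5.1801 m/s = 5180.1 mm/s.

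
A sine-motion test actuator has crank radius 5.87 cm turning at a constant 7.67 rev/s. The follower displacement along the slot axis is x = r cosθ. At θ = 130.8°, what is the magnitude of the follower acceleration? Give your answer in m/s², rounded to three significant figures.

ω = 48.19 rad/s (from 7.67 rev/s).
x = r cosθ ⇒ ẍ = −rω² cosθ (ω constant).
|a| = rω²|cosθ| = 0.0587·(48.19)²·|cos 130.8°| = 89.08 m/s².

89.1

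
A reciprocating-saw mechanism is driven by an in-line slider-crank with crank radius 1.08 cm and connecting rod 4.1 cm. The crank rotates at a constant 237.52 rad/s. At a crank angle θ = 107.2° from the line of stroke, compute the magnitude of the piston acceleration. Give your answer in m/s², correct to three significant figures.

316

ω = 237.5 rad/s
x(θ) = r cosθ + √(L² − r² sin²θ); with ω constant, a = ω²·d²x/dθ².
d²x/dθ² = −r cosθ − r²(cos2θ)/√u − r⁴ sin²2θ/(4u^{3/2}),  u = L² − r² sin²θ = 0.00157456 m².
Substituting r = 0.0108 m, L = 0.041 m, θ = 107.2°: d²x/dθ² = +0.0056017 m.
a = ω²·d²x/dθ² = (237.5)²·(+0.0056017) = +316.02 m/s²;  |a| = 316.02 m/s².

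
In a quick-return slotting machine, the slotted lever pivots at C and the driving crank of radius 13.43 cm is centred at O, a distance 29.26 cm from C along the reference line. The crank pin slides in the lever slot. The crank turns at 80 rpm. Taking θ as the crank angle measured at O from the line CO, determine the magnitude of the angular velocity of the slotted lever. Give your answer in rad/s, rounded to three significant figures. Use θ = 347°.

ω = 8.378 rad/s (from 80 rpm).
Crank pin A relative to C: A = (d + r cosθ, r sinθ); lever angle φ = atan2(r sinθ, d + r cosθ).
Differentiating tanφ: φ̇ = rω(d cosθ + r)/(d² + r² + 2dr cosθ).
d² + r² + 2dr cosθ = |CA|² = 0.180229 m²;  d cosθ + r = +0.4194 m.
|ω_lever| = |0.1343·8.378·+0.4194| / 0.180229 = 2.6182 rad/s.

2.62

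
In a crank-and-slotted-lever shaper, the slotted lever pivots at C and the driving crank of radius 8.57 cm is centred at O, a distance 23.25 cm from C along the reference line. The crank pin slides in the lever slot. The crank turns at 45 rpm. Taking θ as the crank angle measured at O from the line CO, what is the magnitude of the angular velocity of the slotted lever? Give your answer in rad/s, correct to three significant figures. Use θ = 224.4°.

0.986

ω = 4.712 rad/s (from 45 rpm).
Crank pin A relative to C: A = (d + r cosθ, r sinθ); lever angle φ = atan2(r sinθ, d + r cosθ).
Differentiating tanφ: φ̇ = rω(d cosθ + r)/(d² + r² + 2dr cosθ).
d² + r² + 2dr cosθ = |CA|² = 0.0329286 m²;  d cosθ + r = -0.080415 m.
|ω_lever| = |0.0857·4.712·-0.080415| / 0.0329286 = 0.98624 rad/s.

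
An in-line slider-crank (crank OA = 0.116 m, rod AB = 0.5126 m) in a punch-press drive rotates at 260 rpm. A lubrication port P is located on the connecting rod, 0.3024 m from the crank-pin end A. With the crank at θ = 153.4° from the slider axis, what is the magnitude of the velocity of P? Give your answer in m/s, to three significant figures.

ω = 27.23 rad/s.  Crank-pin speed |V_A| = rω = 3.1583 m/s, perpendicular to OA.
Rod angle: sinφ = −(r/L) sinθ ⇒ φ = -5.816°; ω_rod = −rω cosθ/√(L²−r²sin²θ) = +5.5378 rad/s.
V_P = V_A + ω_rod × AP, with AP = 0.3024 m along the rod.
Components: V_Px = −rω sinθ − a·ω_rod·sinφ = -1.2445 m/s;  V_Py = rω cosθ + a·ω_rod·cosφ = -1.158 m/s.
|V_P| = √(V_Px² + V_Py²) = 1.7 m/s.

1.70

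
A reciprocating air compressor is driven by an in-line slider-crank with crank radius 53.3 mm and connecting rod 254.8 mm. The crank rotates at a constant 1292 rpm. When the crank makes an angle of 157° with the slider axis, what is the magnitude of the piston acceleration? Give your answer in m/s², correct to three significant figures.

ω = 2π·1292/60 = 135.3 rad/s
x(θ) = r cosθ + √(L² − r² sin²θ); with ω constant, a = ω²·d²x/dθ².
d²x/dθ² = −r cosθ − r²(cos2θ)/√u − r⁴ sin²2θ/(4u^{3/2}),  u = L² − r² sin²θ = 0.0644893 m².
Substituting r = 0.0533 m, L = 0.2548 m, θ = 157°: d²x/dθ² = +0.041228 m.
a = ω²·d²x/dθ² = (135.3)²·(+0.041228) = +754.7 m/s²;  |a| = 754.7 m/s².

755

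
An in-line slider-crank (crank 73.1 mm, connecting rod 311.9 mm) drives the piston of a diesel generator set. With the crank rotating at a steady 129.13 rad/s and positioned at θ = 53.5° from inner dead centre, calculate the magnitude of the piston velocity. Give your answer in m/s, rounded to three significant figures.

8.67

ω = 129.1 rad/s
For an in-line slider-crank, x = r cosθ + √(L² − r² sin²θ), so v = −rω sinθ·[1 + r cosθ/√(L² − r² sin²θ)].
With r = 0.0731 m, L = 0.3119 m, θ = 53.5°: √(L² − r² sin²θ) = 0.30631 m.
v = −0.0731·129.1·0.80386·[1 + 0.0731·0.59482/0.30631] = -8.665 m/s.
|v| = 8.665 m/s.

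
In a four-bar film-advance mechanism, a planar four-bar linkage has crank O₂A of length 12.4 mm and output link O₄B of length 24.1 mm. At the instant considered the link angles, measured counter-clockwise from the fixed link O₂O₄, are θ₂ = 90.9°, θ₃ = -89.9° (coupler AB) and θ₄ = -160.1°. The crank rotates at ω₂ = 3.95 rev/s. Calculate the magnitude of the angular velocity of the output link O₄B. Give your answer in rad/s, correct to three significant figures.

ω₂ = 24.82 rad/s (from 3.95 rev/s).
Differentiating the loop-closure r₂e^{iθ₂}+r₃e^{iθ₃}=r₁+r₄e^{iθ₄} gives r₂ω₂e^{iθ₂}+r₃ω₃e^{iθ₃}=r₄ω₄e^{iθ₄}.
Eliminating the other unknown: ω₄ = r₂ω₂ sin(θ₂−θ₃) / [r₄ sin(θ₄−θ₃)].
Numerator sine = -0.01396; denominator sine = -0.94088.
Result = 0.0124·24.82·(-0.01396) / (0.0241·(-0.94088)) = +0.1895 rad/s; magnitude 0.1895 rad/s.

0.189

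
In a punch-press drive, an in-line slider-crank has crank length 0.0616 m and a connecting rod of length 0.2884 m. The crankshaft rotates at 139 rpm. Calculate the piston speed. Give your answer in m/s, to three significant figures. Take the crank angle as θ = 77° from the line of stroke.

0.917

ω = 2π·139/60 = 14.56 rad/s
For an in-line slider-crank, x = r cosθ + √(L² − r² sin²θ), so v = −rω sinθ·[1 + r cosθ/√(L² − r² sin²θ)].
With r = 0.0616 m, L = 0.2884 m, θ = 77°: √(L² − r² sin²θ) = 0.28209 m.
v = −0.0616·14.56·0.97437·[1 + 0.0616·0.22495/0.28209] = -0.91659 m/s.
|v| = 0.91659 m/s.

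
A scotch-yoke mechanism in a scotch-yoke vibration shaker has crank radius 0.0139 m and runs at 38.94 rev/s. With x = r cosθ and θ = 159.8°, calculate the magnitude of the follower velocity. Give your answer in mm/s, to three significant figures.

1170

ω = 244.7 rad/s (from 38.94 rev/s).
x = r cosθ ⇒ ẋ = −rω sinθ.
|v| = rω|sinθ| = 0.0139·244.7·|sin 159.8°| = 1.1743 m/s = 1174.3 mm/s.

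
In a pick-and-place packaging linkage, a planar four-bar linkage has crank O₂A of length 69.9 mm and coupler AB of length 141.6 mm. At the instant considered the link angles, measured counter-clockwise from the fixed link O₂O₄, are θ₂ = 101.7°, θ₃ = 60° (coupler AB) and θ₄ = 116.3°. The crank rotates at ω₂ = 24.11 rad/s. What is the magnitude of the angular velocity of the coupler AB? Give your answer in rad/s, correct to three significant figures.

3.61

ω₂ = 24.11 rad/s
Differentiating the loop-closure r₂e^{iθ₂}+r₃e^{iθ₃}=r₁+r₄e^{iθ₄} gives r₂ω₂e^{iθ₂}+r₃ω₃e^{iθ₃}=r₄ω₄e^{iθ₄}.
Eliminating the other unknown: ω₃ = r₂ω₂ sin(θ₄−θ₂) / [r₃ sin(θ₃−θ₄)].
Numerator sine = +0.25207; denominator sine = -0.83195.
Result = 0.0699·24.11·(+0.25207) / (0.1416·(-0.83195)) = -3.6061 rad/s; magnitude 3.6061 rad/s.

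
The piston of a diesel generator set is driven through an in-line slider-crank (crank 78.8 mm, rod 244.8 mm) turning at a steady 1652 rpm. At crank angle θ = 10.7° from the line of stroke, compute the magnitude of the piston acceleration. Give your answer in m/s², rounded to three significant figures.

ω = 2π·1652/60 = 173 rad/s
x(θ) = r cosθ + √(L² − r² sin²θ); with ω constant, a = ω²·d²x/dθ².
d²x/dθ² = −r cosθ − r²(cos2θ)/√u − r⁴ sin²2θ/(4u^{3/2}),  u = L² − r² sin²θ = 0.059713 m².
Substituting r = 0.0788 m, L = 0.2448 m, θ = 10.7°: d²x/dθ² = -0.10118 m.
a = ω²·d²x/dθ² = (173)²·(-0.10118) = -3028 m/s²;  |a| = 3028 m/s².

3030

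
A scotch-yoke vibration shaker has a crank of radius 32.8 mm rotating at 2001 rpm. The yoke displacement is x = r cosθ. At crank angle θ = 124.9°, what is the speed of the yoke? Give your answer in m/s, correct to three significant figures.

5.64

ω = 209.5 rad/s (from 2001 rpm).
x = r cosθ ⇒ ẋ = −rω sinθ.
|v| = rω|sinθ| = 0.0328·209.5·|sin 124.9°| = 5.6369 m/s.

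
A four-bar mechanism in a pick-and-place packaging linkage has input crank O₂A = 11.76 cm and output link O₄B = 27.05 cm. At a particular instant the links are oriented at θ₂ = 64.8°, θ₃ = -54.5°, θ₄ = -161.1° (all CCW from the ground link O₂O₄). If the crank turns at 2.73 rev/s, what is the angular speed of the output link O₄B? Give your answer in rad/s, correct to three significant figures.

ω₂ = 17.15 rad/s (from 2.73 rev/s).
Differentiating the loop-closure r₂e^{iθ₂}+r₃e^{iθ₃}=r₁+r₄e^{iθ₄} gives r₂ω₂e^{iθ₂}+r₃ω₃e^{iθ₃}=r₄ω₄e^{iθ₄}.
Eliminating the other unknown: ω₄ = r₂ω₂ sin(θ₂−θ₃) / [r₄ sin(θ₄−θ₃)].
Numerator sine = +0.87207; denominator sine = -0.95832.
Result = 0.1176·17.15·(+0.87207) / (0.2705·(-0.95832)) = -6.7861 rad/s; magnitude 6.7861 rad/s.

6.79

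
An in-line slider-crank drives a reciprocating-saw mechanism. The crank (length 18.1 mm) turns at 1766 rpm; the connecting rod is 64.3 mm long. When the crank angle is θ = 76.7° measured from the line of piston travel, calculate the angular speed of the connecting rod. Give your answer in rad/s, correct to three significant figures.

ω = 184.9 rad/s (converted from 1766 rpm).
The rod makes angle φ with the slider axis where L sinφ = r sinθ; differentiating, L cosφ·φ̇ = r ω cosθ.
L cosφ = √(L² − r² sin²θ) = 0.06184 m.
|ω_rod| = r ω |cosθ| / √(L² − r² sin²θ) = 0.0181·184.9·0.23005/0.06184 = 12.452 rad/s.

12.5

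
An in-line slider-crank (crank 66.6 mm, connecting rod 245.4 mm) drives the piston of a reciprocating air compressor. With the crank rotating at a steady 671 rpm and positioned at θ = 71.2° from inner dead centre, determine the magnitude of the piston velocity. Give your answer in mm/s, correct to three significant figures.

4830

ω = 2π·671/60 = 70.27 rad/s
For an in-line slider-crank, x = r cosθ + √(L² − r² sin²θ), so v = −rω sinθ·[1 + r cosθ/√(L² − r² sin²θ)].
With r = 0.0666 m, L = 0.2454 m, θ = 71.2°: √(L² − r² sin²θ) = 0.23716 m.
v = −0.0666·70.27·0.94665·[1 + 0.0666·0.32227/0.23716] = -4.831 m/s.
|v| = 4.831 m/s = 4831 mm/s.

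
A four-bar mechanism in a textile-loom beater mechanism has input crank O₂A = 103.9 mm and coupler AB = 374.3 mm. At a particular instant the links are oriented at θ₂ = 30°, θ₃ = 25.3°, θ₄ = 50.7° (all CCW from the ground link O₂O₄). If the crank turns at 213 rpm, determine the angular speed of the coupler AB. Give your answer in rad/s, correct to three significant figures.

5.10

ω₂ = 22.31 rad/s (from 213 rpm).
Differentiating the loop-closure r₂e^{iθ₂}+r₃e^{iθ₃}=r₁+r₄e^{iθ₄} gives r₂ω₂e^{iθ₂}+r₃ω₃e^{iθ₃}=r₄ω₄e^{iθ₄}.
Eliminating the other unknown: ω₃ = r₂ω₂ sin(θ₄−θ₂) / [r₃ sin(θ₃−θ₄)].
Numerator sine = +0.35347; denominator sine = -0.42894.
Result = 0.1039·22.31·(+0.35347) / (0.3743·(-0.42894)) = -5.1024 rad/s; magnitude 5.1024 rad/s.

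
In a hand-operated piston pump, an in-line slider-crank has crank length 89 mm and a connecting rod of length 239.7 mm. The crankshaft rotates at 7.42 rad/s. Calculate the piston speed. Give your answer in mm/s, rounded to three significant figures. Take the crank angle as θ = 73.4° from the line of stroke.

ω = 7.42 rad/s
For an in-line slider-crank, x = r cosθ + √(L² − r² sin²θ), so v = −rω sinθ·[1 + r cosθ/√(L² − r² sin²θ)].
With r = 0.089 m, L = 0.2397 m, θ = 73.4°: √(L² − r² sin²θ) = 0.22401 m.
v = −0.089·7.42·0.95832·[1 + 0.089·0.28569/0.22401] = -0.70469 m/s.
|v| = 0.70469 m/s = 704.69 mm/s.

705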